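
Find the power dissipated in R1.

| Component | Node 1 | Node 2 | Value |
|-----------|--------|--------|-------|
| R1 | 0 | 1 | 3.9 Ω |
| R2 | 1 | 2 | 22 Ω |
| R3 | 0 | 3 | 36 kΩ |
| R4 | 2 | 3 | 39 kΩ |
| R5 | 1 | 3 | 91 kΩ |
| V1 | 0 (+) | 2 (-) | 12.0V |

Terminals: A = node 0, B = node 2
Nodal analysis, taking node 2 as the 0 V reference.
Source V1 fixes V_0 = 12 V.
KCL at each unknown node (sum of currents leaving = 0; resistances in Ω):
  Node 1: (V_1 - 12)/3.9 + (V_1 - 0)/22 + (V_1 - V_3)/91000 = 0
  Node 3: (V_3 - 12)/36000 + (V_3 - 0)/39000 + (V_3 - V_1)/91000 = 0
Collecting terms (coefficients in siemens):
  0.3019·V_1 - 0.00001099·V_3 = 3.077
  0.00006441·V_3 - 0.00001099·V_1 = 0.0003333
Determinant D = (0.3019)(0.00006441) - (-0.00001099)(-0.00001099) = 0.00001944
V_1 = [(3.077)(0.00006441) - (-0.00001099)(0.0003333)]/D = 10.19 V
V_3 = [(0.3019)(0.0003333) - (3.077)(-0.00001099)]/D = 6.914 V
I_R1 = (V_0 - V_1)/R1 = (12 - 10.19)/3.9 = 0.4634 A
P_R1 = I_R1² × R1 = (0.4634)² × 3.9 = 0.8373 W

Final answer: 0.8373 W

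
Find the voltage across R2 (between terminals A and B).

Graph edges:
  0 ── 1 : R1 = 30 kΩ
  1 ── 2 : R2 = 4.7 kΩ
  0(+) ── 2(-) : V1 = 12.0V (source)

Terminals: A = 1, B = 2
R1 and R2 are in series across V1 (node 0 → node 1 → node 2), and the output A–B is taken across R2, so this is a voltage divider.
Series current: I = V1/(R1 + R2) = 12/(30000 + 4700) = 12/34700 = 0.0003458 A
V_R2 = I × R2 = V1 × R2/(R1 + R2) = 12 × 4700/34700 = 1.625 V

Final answer: 1.625 V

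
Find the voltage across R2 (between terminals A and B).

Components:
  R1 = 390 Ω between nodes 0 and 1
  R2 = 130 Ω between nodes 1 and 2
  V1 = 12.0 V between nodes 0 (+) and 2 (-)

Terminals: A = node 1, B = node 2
R1 and R2 are in series across V1 (node 0 → node 1 → node 2), and the output A–B is taken across R2, so this is a voltage divider.
Series current: I = V1/(R1 + R2) = 12/(390 + 130) = 12/520 = 0.02308 A
V_R2 = I × R2 = V1 × R2/(R1 + R2) = 12 × 130/520 = 3 V

Final answer: 3 V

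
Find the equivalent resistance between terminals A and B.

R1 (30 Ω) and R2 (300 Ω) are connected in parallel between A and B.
Reduce the network between node 0 (A) and node 1 (B) by series/parallel combination:
  Rp1 = R1 ‖ R2 (parallel, both between nodes 0 and 1) = 1/(1/30 + 1/300) = 27.27 Ω
R_eq = 27.27 Ω

Final answer: 27.27 Ω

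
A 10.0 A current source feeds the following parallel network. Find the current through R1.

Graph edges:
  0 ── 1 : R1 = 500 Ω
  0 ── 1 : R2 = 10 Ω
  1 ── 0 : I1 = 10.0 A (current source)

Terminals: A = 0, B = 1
All resistors sit directly between nodes 0 and 1, so they are in parallel and share one voltage V; the full source current 10 A splits among them.
1/R_par = 1/500 + 1/10 = 0.102 S  =>  R_par = 9.804 Ω
V = I × R_par = 10 × 9.804 = 98.04 V
I_R1 = V/R1 = 98.04/500 = 0.1961 A

Final answer: 0.1961 A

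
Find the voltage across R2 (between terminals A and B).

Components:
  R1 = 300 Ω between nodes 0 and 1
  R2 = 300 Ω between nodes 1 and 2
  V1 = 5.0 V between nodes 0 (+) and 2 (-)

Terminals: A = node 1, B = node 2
R1 and R2 are in series across V1 (node 0 → node 1 → node 2), and the output A–B is taken across R2, so this is a voltage divider.
Series current: I = V1/(R1 + R2) = 5/(300 + 300) = 5/600 = 0.008333 A
V_R2 = I × R2 = V1 × R2/(R1 + R2) = 5 × 300/600 = 2.5 V

Final answer: 2.5 V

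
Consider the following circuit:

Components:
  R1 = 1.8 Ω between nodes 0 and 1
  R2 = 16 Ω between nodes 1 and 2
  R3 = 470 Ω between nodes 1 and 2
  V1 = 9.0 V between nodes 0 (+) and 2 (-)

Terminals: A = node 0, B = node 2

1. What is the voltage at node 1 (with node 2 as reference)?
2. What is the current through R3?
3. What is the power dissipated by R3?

Nodal analysis, taking node 2 as the 0 V reference.
Source V1 fixes V_0 = 9 V.
KCL at each unknown node (sum of currents leaving = 0; resistances in Ω):
  Node 1: (V_1 - 9)/1.8 + (V_1 - 0)/16 + (V_1 - 0)/470 = 0
Collecting terms: 0.6202 × V_1 = 5  =>  V_1 = 8.062 V
Part 1:
  Read off the nodal solution: V_1 = 8.062 V
Part 2:
  I_R3 = (V_1 - V_2)/R3 = (8.062 - 0)/470 = 0.01715 A
  Magnitude: I_R3 = 0.01715 A
Part 3:
  I_R3 = (V_1 - V_2)/R3 = (8.062 - 0)/470 = 0.01715 A
  P_R3 = I_R3² × R3 = (0.01715)² × 470 = 0.1383 W

Final answers:
1. V_1 = 8.062 V
2. I_R3 = 0.01715 A
3. P_R3 = 0.1383 W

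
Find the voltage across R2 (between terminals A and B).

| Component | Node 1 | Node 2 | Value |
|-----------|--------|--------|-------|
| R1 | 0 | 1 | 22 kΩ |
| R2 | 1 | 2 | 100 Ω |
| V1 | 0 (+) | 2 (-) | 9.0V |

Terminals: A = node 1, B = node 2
R1 and R2 are in series across V1 (node 0 → node 1 → node 2), and the output A–B is taken across R2, so this is a voltage divider.
Series current: I = V1/(R1 + R2) = 9/(22000 + 100) = 9/22100 = 0.0004072 A
V_R2 = I × R2 = V1 × R2/(R1 + R2) = 9 × 100/22100 = 0.04072 V

Final answer: 0.04072 V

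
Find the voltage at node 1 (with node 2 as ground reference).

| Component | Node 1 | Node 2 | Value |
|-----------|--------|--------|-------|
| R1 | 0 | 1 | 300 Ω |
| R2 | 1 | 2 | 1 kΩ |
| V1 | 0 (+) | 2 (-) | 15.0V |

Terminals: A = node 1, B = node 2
Nodal analysis, taking node 2 as the 0 V reference.
Source V1 fixes V_0 = 15 V.
KCL at each unknown node (sum of currents leaving = 0; resistances in Ω):
  Node 1: (V_1 - 15)/300 + (V_1 - 0)/1000 = 0
Collecting terms: 0.004333 × V_1 = 0.05  =>  V_1 = 11.54 V
The requested potential is V_1 = 11.54 V.

Final answer: V_1 = 11.54 V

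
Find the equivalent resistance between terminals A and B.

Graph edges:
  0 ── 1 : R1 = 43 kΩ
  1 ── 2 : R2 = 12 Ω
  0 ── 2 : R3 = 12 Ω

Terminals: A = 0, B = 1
Reduce the network between node 0 (A) and node 1 (B) by series/parallel combination:
  Rs1 = R3 + R2 (series, joined only at node 2) = 12 + 12 = 24 Ω
  Rp1 = R1 ‖ Rs1 (parallel, both between nodes 0 and 1) = 1/(1/43000 + 1/24) = 23.99 Ω
R_eq = 23.99 Ω

Final answer: 23.99 Ω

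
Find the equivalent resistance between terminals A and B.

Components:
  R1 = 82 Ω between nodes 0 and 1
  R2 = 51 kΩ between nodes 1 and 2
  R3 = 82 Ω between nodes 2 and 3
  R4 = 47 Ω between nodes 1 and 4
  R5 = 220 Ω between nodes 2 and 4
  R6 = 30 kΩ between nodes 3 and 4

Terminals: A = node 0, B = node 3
The network is not a plain series/parallel combination. Inject a 1 A test current into terminal A (node 0) and return it from terminal B (node 3); then R_eq = V_A / (1 A).
Nodal analysis, taking node 3 as the 0 V reference.
Current source I_test pushes 1 A into node 0 and draws it out of node 3.
KCL at each unknown node (sum of currents leaving = 0; resistances in Ω):
  Node 0: (V_0 - V_1)/82 - 1 = 0
  Node 1: (V_1 - V_0)/82 + (V_1 - V_2)/51000 + (V_1 - V_4)/47 = 0
  Node 2: (V_2 - V_1)/51000 + (V_2 - 0)/82 + (V_2 - V_4)/220 = 0
  Node 4: (V_4 - V_1)/47 + (V_4 - V_2)/220 + (V_4 - 0)/30000 = 0
Collecting terms (coefficients in siemens):
  0.0122·V_0 - 0.0122·V_1 = 1
  0.03349·V_1 - 0.0122·V_0 - 0.00001961·V_2 - 0.02128·V_4 = 0
  0.01676·V_2 - 0.00001961·V_1 - 0.004545·V_4 = 0
  0.02586·V_4 - 0.02128·V_1 - 0.004545·V_2 = 0
Solving these 4 simultaneous equations (Gaussian elimination) gives:
  V_0 = 426.6 V, V_1 = 344.6 V, V_2 = 81.19 V, V_4 = 297.9 V
R_eq = V_0 / 1 A = 426.6 Ω

Final answer: 426.6 Ω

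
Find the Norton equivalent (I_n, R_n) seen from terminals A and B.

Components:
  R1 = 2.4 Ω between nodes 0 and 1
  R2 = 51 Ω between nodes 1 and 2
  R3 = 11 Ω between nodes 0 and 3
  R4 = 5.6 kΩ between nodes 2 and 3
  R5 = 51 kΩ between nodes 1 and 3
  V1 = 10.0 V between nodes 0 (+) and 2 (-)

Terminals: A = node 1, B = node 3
Find the Thévenin equivalent first; then I_n = V_th/R_th and R_n = R_th.
Step 1 — V_th is the open-circuit voltage V_A - V_B (nothing connected across the terminals).
Nodal analysis, taking node 2 as the 0 V reference.
Source V1 fixes V_0 = 10 V.
KCL at each unknown node (sum of currents leaving = 0; resistances in Ω):
  Node 1: (V_1 - 10)/2.4 + (V_1 - 0)/51 + (V_1 - V_3)/51000 = 0
  Node 3: (V_3 - 10)/11 + (V_3 - 0)/5600 + (V_3 - V_1)/51000 = 0
Collecting terms (coefficients in siemens):
  0.4363·V_1 - 0.00001961·V_3 = 4.167
  0.09111·V_3 - 0.00001961·V_1 = 0.9091
Determinant D = (0.4363)(0.09111) - (-0.00001961)(-0.00001961) = 0.03975
V_1 = [(4.167)(0.09111) - (-0.00001961)(0.9091)]/D = 9.551 V
V_3 = [(0.4363)(0.9091) - (4.167)(-0.00001961)]/D = 9.98 V
V_th = V_1 - V_3 = 9.551 - 9.98 = -0.4297 V
Step 2 — R_th: zero the source — replace V1 by a short circuit (node 2 merges into node 0) — and find the resistance seen between A (node 1) and B (node 3).
Reduce the network between node 1 (A) and node 3 (B) by series/parallel combination:
  Rp1 = R1 ‖ R2 (parallel, both between nodes 0 and 1) = 1/(1/2.4 + 1/51) = 2.292 Ω
  Rp2 = R3 ‖ R4 (parallel, both between nodes 0 and 3) = 1/(1/11 + 1/5600) = 10.98 Ω
  Rs1 = Rp1 + Rp2 (series, joined only at node 0) = 2.292 + 10.98 = 13.27 Ω
  Rp3 = R5 ‖ Rs1 (parallel, both between nodes 1 and 3) = 1/(1/51000 + 1/13.27) = 13.27 Ω
R_th = 13.27 Ω
I_n = V_th/R_th = -0.4297/13.27 = -0.03239 A, and R_n = R_th = 13.27 Ω

Final answer: I_n = -0.03239 A, R_n = 13.27 Ω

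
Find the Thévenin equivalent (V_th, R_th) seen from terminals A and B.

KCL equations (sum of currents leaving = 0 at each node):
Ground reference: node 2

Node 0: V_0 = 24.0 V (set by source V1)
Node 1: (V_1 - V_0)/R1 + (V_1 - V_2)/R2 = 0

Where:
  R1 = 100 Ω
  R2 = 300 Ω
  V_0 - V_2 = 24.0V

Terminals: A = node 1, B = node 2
Step 1 — V_th is the open-circuit voltage V_A - V_B (nothing connected across the terminals).
Nodal analysis, taking node 2 as the 0 V reference.
Source V1 fixes V_0 = 24 V.
KCL at each unknown node (sum of currents leaving = 0; resistances in Ω):
  Node 1: (V_1 - 24)/100 + (V_1 - 0)/300 = 0
Collecting terms: 0.01333 × V_1 = 0.24  =>  V_1 = 18 V
V_th = V_1 - V_2 = 18 - 0 = 18 V
Step 2 — R_th: zero the source — replace V1 by a short circuit (node 2 merges into node 0) — and find the resistance seen between A (node 1) and B (node 0).
Reduce the network between node 1 (A) and node 0 (B) by series/parallel combination:
  Rp1 = R1 ‖ R2 (parallel, both between nodes 0 and 1) = 1/(1/100 + 1/300) = 75 Ω
R_th = 75 Ω

Final answer: V_th = 18 V, R_th = 75 Ω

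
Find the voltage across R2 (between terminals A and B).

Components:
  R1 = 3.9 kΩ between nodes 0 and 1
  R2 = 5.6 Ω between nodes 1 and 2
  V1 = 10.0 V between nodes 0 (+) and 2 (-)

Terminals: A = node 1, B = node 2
R1 and R2 are in series across V1 (node 0 → node 1 → node 2), and the output A–B is taken across R2, so this is a voltage divider.
Series current: I = V1/(R1 + R2) = 10/(3900 + 5.6) = 10/3906 = 0.00256 A
V_R2 = I × R2 = V1 × R2/(R1 + R2) = 10 × 5.6/3906 = 0.01434 V

Final answer: 0.01434 V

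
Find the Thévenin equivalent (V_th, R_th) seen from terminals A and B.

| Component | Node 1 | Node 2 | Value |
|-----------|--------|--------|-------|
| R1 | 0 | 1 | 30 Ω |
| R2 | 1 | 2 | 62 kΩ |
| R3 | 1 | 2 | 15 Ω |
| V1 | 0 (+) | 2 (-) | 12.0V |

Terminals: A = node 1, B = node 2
Step 1 — V_th is the open-circuit voltage V_A - V_B (nothing connected across the terminals).
Nodal analysis, taking node 2 as the 0 V reference.
Source V1 fixes V_0 = 12 V.
KCL at each unknown node (sum of currents leaving = 0; resistances in Ω):
  Node 1: (V_1 - 12)/30 + (V_1 - 0)/62000 + (V_1 - 0)/15 = 0
Collecting terms: 0.1 × V_1 = 0.4  =>  V_1 = 3.999 V
V_th = V_1 - V_2 = 3.999 - 0 = 3.999 V
Step 2 — R_th: zero the source — replace V1 by a short circuit (node 2 merges into node 0) — and find the resistance seen between A (node 1) and B (node 0).
Reduce the network between node 1 (A) and node 0 (B) by series/parallel combination:
  Rp1 = R1 ‖ R2 ‖ R3 (parallel, all between nodes 0 and 1) = 1/(1/30 + 1/62000 + 1/15) = 9.998 Ω
R_th = 9.998 Ω

Final answer: V_th = 3.999 V, R_th = 9.998 Ω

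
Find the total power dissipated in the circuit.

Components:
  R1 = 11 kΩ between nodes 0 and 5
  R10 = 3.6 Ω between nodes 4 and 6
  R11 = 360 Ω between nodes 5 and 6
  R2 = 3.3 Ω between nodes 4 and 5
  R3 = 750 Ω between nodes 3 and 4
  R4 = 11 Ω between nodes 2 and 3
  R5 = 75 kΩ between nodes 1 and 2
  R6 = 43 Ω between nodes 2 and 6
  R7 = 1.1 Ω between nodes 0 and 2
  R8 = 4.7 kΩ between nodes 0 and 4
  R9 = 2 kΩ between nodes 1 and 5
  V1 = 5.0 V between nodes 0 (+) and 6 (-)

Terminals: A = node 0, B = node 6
Nodal analysis, taking node 6 as the 0 V reference.
Source V1 fixes V_0 = 5 V.
KCL at each unknown node (sum of currents leaving = 0; resistances in Ω):
  Node 1: (V_1 - V_2)/75000 + (V_1 - V_5)/2000 = 0
  Node 2: (V_2 - V_3)/11 + (V_2 - V_1)/75000 + (V_2 - 0)/43 + (V_2 - 5)/1.1 = 0
  Node 3: (V_3 - V_4)/750 + (V_3 - V_2)/11 = 0
  Node 4: (V_4 - V_5)/3.3 + (V_4 - V_3)/750 + (V_4 - 5)/4700 + (V_4 - 0)/3.6 = 0
  Node 5: (V_5 - 5)/11000 + (V_5 - V_4)/3.3 + (V_5 - V_1)/2000 + (V_5 - 0)/360 = 0
Collecting terms (coefficients in siemens):
  0.0005133·V_1 - 0.00001333·V_2 - 0.0005·V_5 = 0
  1.023·V_2 - 0.00001333·V_1 - 0.09091·V_3 = 4.545
  0.09224·V_3 - 0.09091·V_2 - 0.001333·V_4 = 0
  0.5824·V_4 - 0.001333·V_3 - 0.303·V_5 = 0.001064
  0.3064·V_5 - 0.0005·V_1 - 0.303·V_4 = 0.0004545
Solving these 5 simultaneous equations (Gaussian elimination) gives:
  V_1 = 0.1554 V, V_2 = 4.868 V, V_3 = 4.798 V, V_4 = 0.02826 V
  V_5 = 0.02969 V
Power in each resistor, P = (ΔV)²/R:
  P_R1 = (5 - 0.02969)²/11000 = 0.002246 W
  P_R2 = (0.02826 - 0.02969)²/3.3 = 0.0000006165 W
  P_R3 = (4.798 - 0.02826)²/750 = 0.03034 W
  P_R4 = (4.868 - 4.798)²/11 = 0.000445 W
  P_R5 = (0.1554 - 4.868)²/75000 = 0.0002962 W
  P_R6 = (4.868 - 0)²/43 = 0.5512 W
  P_R7 = (5 - 4.868)²/1.1 = 0.01575 W
  P_R8 = (5 - 0.02826)²/4700 = 0.005259 W
  P_R9 = (0.1554 - 0.02969)²/2000 = 0.000007898 W
  P_R10 = (0.02826 - 0)²/3.6 = 0.0002219 W
  P_R11 = (0.02969 - 0)²/360 = 0.000002448 W
P_total = P_R1 + P_R2 + P_R3 + P_R4 + P_R5 + P_R6 + P_R7 + P_R8 + P_R9 + P_R10 + P_R11 = 0.6058 W

Final answer: 0.6058 W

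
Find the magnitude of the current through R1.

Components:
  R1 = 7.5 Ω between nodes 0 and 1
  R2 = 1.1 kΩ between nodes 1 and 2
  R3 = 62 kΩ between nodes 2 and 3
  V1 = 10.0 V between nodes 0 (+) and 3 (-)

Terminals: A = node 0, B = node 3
Nodal analysis, taking node 3 as the 0 V reference.
Source V1 fixes V_0 = 10 V.
KCL at each unknown node (sum of currents leaving = 0; resistances in Ω):
  Node 1: (V_1 - 10)/7.5 + (V_1 - V_2)/1100 = 0
  Node 2: (V_2 - V_1)/1100 + (V_2 - 0)/62000 = 0
Collecting terms (coefficients in siemens):
  0.1342·V_1 - 0.0009091·V_2 = 1.333
  0.0009252·V_2 - 0.0009091·V_1 = 0
Determinant D = (0.1342)(0.0009252) - (-0.0009091)(-0.0009091) = 0.0001234
V_1 = [(1.333)(0.0009252) - (-0.0009091)(0)]/D = 9.999 V
V_2 = [(0.1342)(0) - (1.333)(-0.0009091)]/D = 9.825 V
I_R1 = (V_0 - V_1)/R1 = (10 - 9.999)/7.5 = 0.0001585 A
|I_R1| = 0.0001585 A

Final answer: |I_R1| = 0.0001585 A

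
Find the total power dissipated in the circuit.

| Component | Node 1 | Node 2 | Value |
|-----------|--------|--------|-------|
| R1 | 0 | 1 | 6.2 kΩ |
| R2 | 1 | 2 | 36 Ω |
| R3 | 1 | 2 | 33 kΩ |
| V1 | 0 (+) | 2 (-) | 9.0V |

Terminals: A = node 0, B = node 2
Nodal analysis, taking node 2 as the 0 V reference.
Source V1 fixes V_0 = 9 V.
KCL at each unknown node (sum of currents leaving = 0; resistances in Ω):
  Node 1: (V_1 - 9)/6200 + (V_1 - 0)/36 + (V_1 - 0)/33000 = 0
Collecting terms: 0.02797 × V_1 = 0.001452  =>  V_1 = 0.0519 V
Power in each resistor, P = (ΔV)²/R:
  P_R1 = (9 - 0.0519)²/6200 = 0.01291 W
  P_R2 = (0.0519 - 0)²/36 = 0.00007482 W
  P_R3 = (0.0519 - 0)²/33000 = 0.00000008162 W
P_total = P_R1 + P_R2 + P_R3 = 0.01299 W

Final answer: 0.01299 W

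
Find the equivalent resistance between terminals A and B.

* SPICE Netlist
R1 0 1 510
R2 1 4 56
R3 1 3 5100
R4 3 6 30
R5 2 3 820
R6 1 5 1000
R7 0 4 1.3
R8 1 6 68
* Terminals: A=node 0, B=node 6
Reduce the network between node 0 (A) and node 6 (B) by series/parallel combination:
  R5 touches the rest of the network only at node 3 (its other end, node 2, goes nowhere), so no current can flow through it — remove it.
  Rs1 = R3 + R4 (series, joined only at node 3) = 5100 + 30 = 5130 Ω
  Rp1 = R8 ‖ Rs1 (parallel, both between nodes 1 and 6) = 1/(1/68 + 1/5130) = 67.11 Ω
  Rs2 = R7 + R2 (series, joined only at node 4) = 1.3 + 56 = 57.3 Ω
  Rp2 = R1 ‖ Rs2 (parallel, both between nodes 0 and 1) = 1/(1/510 + 1/57.3) = 51.51 Ω
  R6 touches the rest of the network only at node 1 (its other end, node 5, goes nowhere), so no current can flow through it — remove it.
  Rs3 = Rp1 + Rp2 (series, joined only at node 1) = 67.11 + 51.51 = 118.6 Ω
R_eq = 118.6 Ω

Final answer: 118.6 Ω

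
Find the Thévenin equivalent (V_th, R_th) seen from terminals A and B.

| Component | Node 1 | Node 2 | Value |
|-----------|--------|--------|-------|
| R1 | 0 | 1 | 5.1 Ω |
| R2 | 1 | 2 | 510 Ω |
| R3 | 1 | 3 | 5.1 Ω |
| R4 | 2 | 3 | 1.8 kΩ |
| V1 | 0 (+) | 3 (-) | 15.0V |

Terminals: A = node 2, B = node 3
Step 1 — V_th is the open-circuit voltage V_A - V_B (nothing connected across the terminals).
Nodal analysis, taking node 3 as the 0 V reference.
Source V1 fixes V_0 = 15 V.
KCL at each unknown node (sum of currents leaving = 0; resistances in Ω):
  Node 1: (V_1 - 15)/5.1 + (V_1 - V_2)/510 + (V_1 - 0)/5.1 = 0
  Node 2: (V_2 - V_1)/510 + (V_2 - 0)/1800 = 0
Collecting terms (coefficients in siemens):
  0.3941·V_1 - 0.001961·V_2 = 2.941
  0.002516·V_2 - 0.001961·V_1 = 0
Determinant D = (0.3941)(0.002516) - (-0.001961)(-0.001961) = 0.0009879
V_1 = [(2.941)(0.002516) - (-0.001961)(0)]/D = 7.492 V
V_2 = [(0.3941)(0) - (2.941)(-0.001961)]/D = 5.838 V
V_th = V_2 - V_3 = 5.838 - 0 = 5.838 V
Step 2 — R_th: zero the source — replace V1 by a short circuit (node 3 merges into node 0) — and find the resistance seen between A (node 2) and B (node 0).
Reduce the network between node 2 (A) and node 0 (B) by series/parallel combination:
  Rp1 = R1 ‖ R3 (parallel, both between nodes 0 and 1) = 1/(1/5.1 + 1/5.1) = 2.55 Ω
  Rs1 = R2 + Rp1 (series, joined only at node 1) = 510 + 2.55 = 512.5 Ω
  Rp2 = R4 ‖ Rs1 (parallel, both between nodes 0 and 2) = 1/(1/1800 + 1/512.5) = 398.9 Ω
R_th = 398.9 Ω

Final answer: V_th = 5.838 V, R_th = 398.9 Ω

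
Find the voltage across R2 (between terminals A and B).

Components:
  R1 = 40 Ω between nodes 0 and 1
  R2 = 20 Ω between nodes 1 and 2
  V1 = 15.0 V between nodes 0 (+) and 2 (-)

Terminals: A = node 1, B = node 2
R1 and R2 are in series across V1 (node 0 → node 1 → node 2), and the output A–B is taken across R2, so this is a voltage divider.
Series current: I = V1/(R1 + R2) = 15/(40 + 20) = 15/60 = 0.25 A
V_R2 = I × R2 = V1 × R2/(R1 + R2) = 15 × 20/60 = 5 V

Final answer: 5 V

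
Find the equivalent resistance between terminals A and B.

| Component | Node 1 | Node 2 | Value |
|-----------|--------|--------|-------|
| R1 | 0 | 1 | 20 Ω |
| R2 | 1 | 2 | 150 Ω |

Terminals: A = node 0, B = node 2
Reduce the network between node 0 (A) and node 2 (B) by series/parallel combination:
  Rs1 = R1 + R2 (series, joined only at node 1) = 20 + 150 = 170 Ω
R_eq = 170 Ω

Final answer: 170 Ω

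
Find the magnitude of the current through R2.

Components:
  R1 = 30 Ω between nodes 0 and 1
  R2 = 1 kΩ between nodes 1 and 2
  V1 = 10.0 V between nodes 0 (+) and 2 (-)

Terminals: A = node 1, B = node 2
Nodal analysis, taking node 2 as the 0 V reference.
Source V1 fixes V_0 = 10 V.
KCL at each unknown node (sum of currents leaving = 0; resistances in Ω):
  Node 1: (V_1 - 10)/30 + (V_1 - 0)/1000 = 0
Collecting terms: 0.03433 × V_1 = 0.3333  =>  V_1 = 9.709 V
I_R2 = (V_1 - V_2)/R2 = (9.709 - 0)/1000 = 0.009709 A
|I_R2| = 0.009709 A

Final answer: |I_R2| = 0.009709 A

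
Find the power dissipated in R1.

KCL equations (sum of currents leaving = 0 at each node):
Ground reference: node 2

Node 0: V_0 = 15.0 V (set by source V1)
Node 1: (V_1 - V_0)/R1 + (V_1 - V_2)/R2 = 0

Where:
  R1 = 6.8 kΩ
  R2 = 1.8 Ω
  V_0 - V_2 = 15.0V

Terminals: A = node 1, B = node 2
Nodal analysis, taking node 2 as the 0 V reference.
Source V1 fixes V_0 = 15 V.
KCL at each unknown node (sum of currents leaving = 0; resistances in Ω):
  Node 1: (V_1 - 15)/6800 + (V_1 - 0)/1.8 = 0
Collecting terms: 0.5557 × V_1 = 0.002206  =>  V_1 = 0.00397 V
I_R1 = (V_0 - V_1)/R1 = (15 - 0.00397)/6800 = 0.002205 A
P_R1 = I_R1² × R1 = (0.002205)² × 6800 = 0.03307 W

Final answer: 0.03307 W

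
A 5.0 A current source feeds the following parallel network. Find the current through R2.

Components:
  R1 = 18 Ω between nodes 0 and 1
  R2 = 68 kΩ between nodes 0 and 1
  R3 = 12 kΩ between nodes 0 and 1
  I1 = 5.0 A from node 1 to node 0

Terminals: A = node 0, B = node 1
All resistors sit directly between nodes 0 and 1, so they are in parallel and share one voltage V; the full source current 5 A splits among them.
1/R_par = 1/18 + 1/68000 + 1/12000 = 0.05565 S  =>  R_par = 17.97 Ω
V = I × R_par = 5 × 17.97 = 89.84 V
I_R2 = V/R2 = 89.84/68000 = 0.001321 A

Final answer: 0.001321 A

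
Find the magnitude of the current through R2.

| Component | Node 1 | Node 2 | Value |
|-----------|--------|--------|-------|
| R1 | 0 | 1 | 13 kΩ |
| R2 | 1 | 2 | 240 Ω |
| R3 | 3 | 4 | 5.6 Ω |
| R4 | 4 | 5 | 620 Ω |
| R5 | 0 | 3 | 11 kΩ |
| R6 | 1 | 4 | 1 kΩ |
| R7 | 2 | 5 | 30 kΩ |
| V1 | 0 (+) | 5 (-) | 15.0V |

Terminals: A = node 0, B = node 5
Nodal analysis, taking node 5 as the 0 V reference.
Source V1 fixes V_0 = 15 V.
KCL at each unknown node (sum of currents leaving = 0; resistances in Ω):
  Node 1: (V_1 - 15)/13000 + (V_1 - V_2)/240 + (V_1 - V_4)/1000 = 0
  Node 2: (V_2 - V_1)/240 + (V_2 - 0)/30000 = 0
  Node 3: (V_3 - V_4)/5.6 + (V_3 - 15)/11000 = 0
  Node 4: (V_4 - V_3)/5.6 + (V_4 - 0)/620 + (V_4 - V_1)/1000 = 0
Collecting terms (coefficients in siemens):
  0.005244·V_1 - 0.004167·V_2 - 0.001·V_4 = 0.001154
  0.0042·V_2 - 0.004167·V_1 = 0
  0.1787·V_3 - 0.1786·V_4 = 0.001364
  0.1812·V_4 - 0.001·V_1 - 0.1786·V_3 = 0
Solving these 4 simultaneous equations (Gaussian elimination) gives:
  V_1 = 2.24 V, V_2 = 2.222 V, V_3 = 1.34 V, V_4 = 1.333 V
I_R2 = (V_1 - V_2)/R2 = (2.24 - 2.222)/240 = 0.00007408 A
|I_R2| = 0.00007408 A

Final answer: |I_R2| = 7.408e-05 A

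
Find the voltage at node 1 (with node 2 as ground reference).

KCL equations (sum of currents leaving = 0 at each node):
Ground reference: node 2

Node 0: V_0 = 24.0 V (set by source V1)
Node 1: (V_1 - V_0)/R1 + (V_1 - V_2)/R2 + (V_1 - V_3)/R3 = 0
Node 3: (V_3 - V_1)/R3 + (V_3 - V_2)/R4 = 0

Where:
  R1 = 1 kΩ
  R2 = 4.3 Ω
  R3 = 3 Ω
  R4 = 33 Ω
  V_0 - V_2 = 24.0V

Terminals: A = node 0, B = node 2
Nodal analysis, taking node 2 as the 0 V reference.
Source V1 fixes V_0 = 24 V.
KCL at each unknown node (sum of currents leaving = 0; resistances in Ω):
  Node 1: (V_1 - 24)/1000 + (V_1 - 0)/4.3 + (V_1 - V_3)/3 = 0
  Node 3: (V_3 - V_1)/3 + (V_3 - 0)/33 = 0
Collecting terms (coefficients in siemens):
  0.5669·V_1 - 0.3333·V_3 = 0.024
  0.3636·V_3 - 0.3333·V_1 = 0
Determinant D = (0.5669)(0.3636) - (-0.3333)(-0.3333) = 0.09503
V_1 = [(0.024)(0.3636) - (-0.3333)(0)]/D = 0.09184 V
V_3 = [(0.5669)(0) - (0.024)(-0.3333)]/D = 0.08418 V
The requested potential is V_1 = 0.09184 V.

Final answer: V_1 = 0.09184 V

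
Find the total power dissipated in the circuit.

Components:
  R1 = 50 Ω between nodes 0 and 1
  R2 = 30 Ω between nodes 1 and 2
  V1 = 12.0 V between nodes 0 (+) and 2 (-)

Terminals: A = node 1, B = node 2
Nodal analysis, taking node 2 as the 0 V reference.
Source V1 fixes V_0 = 12 V.
KCL at each unknown node (sum of currents leaving = 0; resistances in Ω):
  Node 1: (V_1 - 12)/50 + (V_1 - 0)/30 = 0
Collecting terms: 0.05333 × V_1 = 0.24  =>  V_1 = 4.5 V
Power in each resistor, P = (ΔV)²/R:
  P_R1 = (12 - 4.5)²/50 = 1.125 W
  P_R2 = (4.5 - 0)²/30 = 0.675 W
P_total = P_R1 + P_R2 = 1.8 W

Final answer: 1.8 W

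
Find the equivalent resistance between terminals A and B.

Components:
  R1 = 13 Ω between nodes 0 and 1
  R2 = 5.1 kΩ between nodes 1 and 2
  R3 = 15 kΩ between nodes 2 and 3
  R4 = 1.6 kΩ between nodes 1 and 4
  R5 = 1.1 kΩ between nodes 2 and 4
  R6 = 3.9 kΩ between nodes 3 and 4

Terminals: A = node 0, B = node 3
The network is not a plain series/parallel combination. Inject a 1 A test current into terminal A (node 0) and return it from terminal B (node 3); then R_eq = V_A / (1 A).
Nodal analysis, taking node 3 as the 0 V reference.
Current source I_test pushes 1 A into node 0 and draws it out of node 3.
KCL at each unknown node (sum of currents leaving = 0; resistances in Ω):
  Node 0: (V_0 - V_1)/13 - 1 = 0
  Node 1: (V_1 - V_0)/13 + (V_1 - V_2)/5100 + (V_1 - V_4)/1600 = 0
  Node 2: (V_2 - V_1)/5100 + (V_2 - 0)/15000 + (V_2 - V_4)/1100 = 0
  Node 4: (V_4 - V_1)/1600 + (V_4 - V_2)/1100 + (V_4 - 0)/3900 = 0
Collecting terms (coefficients in siemens):
  0.07692·V_0 - 0.07692·V_1 = 1
  0.07774·V_1 - 0.07692·V_0 - 0.0001961·V_2 - 0.000625·V_4 = 0
  0.001172·V_2 - 0.0001961·V_1 - 0.0009091·V_4 = 0
  0.001791·V_4 - 0.000625·V_1 - 0.0009091·V_2 = 0
Solving these 4 simultaneous equations (Gaussian elimination) gives:
  V_0 = 4327 V, V_1 = 4314 V, V_2 = 3118 V, V_4 = 3089 V
R_eq = V_0 / 1 A = 4327 Ω = 4.327 kΩ

Final answer: 4.327 kΩ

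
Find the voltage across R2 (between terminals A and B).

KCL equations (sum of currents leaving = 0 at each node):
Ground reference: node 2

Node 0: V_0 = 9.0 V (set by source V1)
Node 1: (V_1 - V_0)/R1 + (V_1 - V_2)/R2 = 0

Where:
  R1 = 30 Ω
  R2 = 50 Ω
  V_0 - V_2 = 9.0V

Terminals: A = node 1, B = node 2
R1 and R2 are in series across V1 (node 0 → node 1 → node 2), and the output A–B is taken across R2, so this is a voltage divider.
Series current: I = V1/(R1 + R2) = 9/(30 + 50) = 9/80 = 0.1125 A
V_R2 = I × R2 = V1 × R2/(R1 + R2) = 9 × 50/80 = 5.625 V

Final answer: 5.625 V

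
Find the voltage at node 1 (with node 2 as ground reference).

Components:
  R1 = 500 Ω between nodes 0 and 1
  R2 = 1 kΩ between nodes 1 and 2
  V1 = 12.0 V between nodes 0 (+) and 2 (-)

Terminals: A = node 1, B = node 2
Nodal analysis, taking node 2 as the 0 V reference.
Source V1 fixes V_0 = 12 V.
KCL at each unknown node (sum of currents leaving = 0; resistances in Ω):
  Node 1: (V_1 - 12)/500 + (V_1 - 0)/1000 = 0
Collecting terms: 0.003 × V_1 = 0.024  =>  V_1 = 8 V
The requested potential is V_1 = 8 V.

Final answer: V_1 = 8 V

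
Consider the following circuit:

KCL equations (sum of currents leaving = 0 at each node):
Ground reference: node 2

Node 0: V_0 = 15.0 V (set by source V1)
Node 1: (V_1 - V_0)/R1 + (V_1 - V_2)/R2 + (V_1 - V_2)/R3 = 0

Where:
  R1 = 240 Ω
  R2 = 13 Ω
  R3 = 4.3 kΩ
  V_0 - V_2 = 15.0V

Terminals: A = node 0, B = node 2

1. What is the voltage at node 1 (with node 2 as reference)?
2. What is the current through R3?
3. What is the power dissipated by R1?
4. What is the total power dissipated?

Nodal analysis, taking node 2 as the 0 V reference.
Source V1 fixes V_0 = 15 V.
KCL at each unknown node (sum of currents leaving = 0; resistances in Ω):
  Node 1: (V_1 - 15)/240 + (V_1 - 0)/13 + (V_1 - 0)/4300 = 0
Collecting terms: 0.08132 × V_1 = 0.0625  =>  V_1 = 0.7685 V
Part 1:
  Read off the nodal solution: V_1 = 0.7685 V
Part 2:
  I_R3 = (V_1 - V_2)/R3 = (0.7685 - 0)/4300 = 0.0001787 A
  Magnitude: I_R3 = 0.0001787 A
Part 3:
  I_R1 = (V_0 - V_1)/R1 = (15 - 0.7685)/240 = 0.0593 A
  P_R1 = I_R1² × R1 = (0.0593)² × 240 = 0.8439 W
Part 4:
  Power in each resistor, P = (ΔV)²/R:
    P_R1 = (15 - 0.7685)²/240 = 0.8439 W
    P_R2 = (0.7685 - 0)²/13 = 0.04544 W
    P_R3 = (0.7685 - 0)²/4300 = 0.0001374 W
  P_total = P_R1 + P_R2 + P_R3 = 0.8895 W

Final answers:
1. V_1 = 0.7685 V
2. I_R3 = 0.0001787 A
3. P_R1 = 0.8439 W
4. P_total = 0.8895 W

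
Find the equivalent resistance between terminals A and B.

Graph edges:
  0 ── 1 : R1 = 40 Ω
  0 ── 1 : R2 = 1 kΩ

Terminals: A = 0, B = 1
Reduce the network between node 0 (A) and node 1 (B) by series/parallel combination:
  Rp1 = R1 ‖ R2 (parallel, both between nodes 0 and 1) = 1/(1/40 + 1/1000) = 38.46 Ω
R_eq = 38.46 Ω

Final answer: 38.46 Ω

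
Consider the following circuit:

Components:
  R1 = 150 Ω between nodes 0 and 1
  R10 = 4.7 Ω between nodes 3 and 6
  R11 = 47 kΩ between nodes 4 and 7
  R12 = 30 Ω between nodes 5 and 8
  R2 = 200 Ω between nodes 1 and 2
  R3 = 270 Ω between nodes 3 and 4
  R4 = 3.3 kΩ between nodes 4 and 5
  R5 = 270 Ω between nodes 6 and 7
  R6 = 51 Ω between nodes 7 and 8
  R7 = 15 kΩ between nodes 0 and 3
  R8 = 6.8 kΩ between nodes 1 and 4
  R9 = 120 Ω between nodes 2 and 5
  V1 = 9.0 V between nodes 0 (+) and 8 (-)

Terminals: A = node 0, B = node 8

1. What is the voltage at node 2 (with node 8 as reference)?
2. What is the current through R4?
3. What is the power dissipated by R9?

Nodal analysis, taking node 8 as the 0 V reference.
Source V1 fixes V_0 = 9 V.
KCL at each unknown node (sum of currents leaving = 0; resistances in Ω):
  Node 1: (V_1 - 9)/150 + (V_1 - V_2)/200 + (V_1 - V_4)/6800 = 0
  Node 2: (V_2 - V_1)/200 + (V_2 - V_5)/120 = 0
  Node 3: (V_3 - V_4)/270 + (V_3 - 9)/15000 + (V_3 - V_6)/4.7 = 0
  Node 4: (V_4 - V_3)/270 + (V_4 - V_5)/3300 + (V_4 - V_1)/6800 + (V_4 - V_7)/47000 = 0
  Node 5: (V_5 - V_4)/3300 + (V_5 - V_2)/120 + (V_5 - 0)/30 = 0
  Node 6: (V_6 - V_7)/270 + (V_6 - V_3)/4.7 = 0
  Node 7: (V_7 - V_6)/270 + (V_7 - 0)/51 + (V_7 - V_4)/47000 = 0
Collecting terms (coefficients in siemens):
  0.01181·V_1 - 0.005·V_2 - 0.0001471·V_4 = 0.06
  0.01333·V_2 - 0.005·V_1 - 0.008333·V_5 = 0
  0.2165·V_3 - 0.003704·V_4 - 0.2128·V_6 = 0.0006
  0.004175·V_4 - 0.0001471·V_1 - 0.003704·V_3 - 0.000303·V_5 - 0.00002128·V_7 = 0
  0.04197·V_5 - 0.008333·V_2 - 0.000303·V_4 = 0
  0.2165·V_6 - 0.2128·V_3 - 0.003704·V_7 = 0
  0.02333·V_7 - 0.00002128·V_4 - 0.003704·V_6 = 0
Solving these 7 simultaneous equations (Gaussian elimination) gives:
  V_1 = 6.214 V, V_2 = 2.664 V, V_3 = 0.4381 V, V_4 = 0.6466 V
  V_5 = 0.5336 V, V_6 = 0.4317 V, V_7 = 0.06912 V
Part 1:
  Read off the nodal solution: V_2 = 2.664 V
Part 2:
  I_R4 = (V_4 - V_5)/R4 = (0.6466 - 0.5336)/3300 = 0.00003424 A
  Magnitude: I_R4 = 0.00003424 A
Part 3:
  I_R9 = (V_2 - V_5)/R9 = (2.664 - 0.5336)/120 = 0.01775 A
  P_R9 = I_R9² × R9 = (0.01775)² × 120 = 0.03782 W

Final answers:
1. V_2 = 2.664 V
2. I_R4 = 3.424e-05 A
3. P_R9 = 0.03782 W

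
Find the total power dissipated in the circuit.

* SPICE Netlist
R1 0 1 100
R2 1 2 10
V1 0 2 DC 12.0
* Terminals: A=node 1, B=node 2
Nodal analysis, taking node 2 as the 0 V reference.
Source V1 fixes V_0 = 12 V.
KCL at each unknown node (sum of currents leaving = 0; resistances in Ω):
  Node 1: (V_1 - 12)/100 + (V_1 - 0)/10 = 0
Collecting terms: 0.11 × V_1 = 0.12  =>  V_1 = 1.091 V
Power in each resistor, P = (ΔV)²/R:
  P_R1 = (12 - 1.091)²/100 = 1.19 W
  P_R2 = (1.091 - 0)²/10 = 0.119 W
P_total = P_R1 + P_R2 = 1.309 W

Final answer: 1.309 W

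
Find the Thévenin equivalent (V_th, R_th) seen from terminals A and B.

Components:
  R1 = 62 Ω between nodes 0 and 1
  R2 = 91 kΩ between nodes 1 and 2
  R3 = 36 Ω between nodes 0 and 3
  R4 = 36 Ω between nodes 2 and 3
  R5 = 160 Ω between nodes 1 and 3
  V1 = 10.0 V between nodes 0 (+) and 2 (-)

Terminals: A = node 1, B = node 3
Step 1 — V_th is the open-circuit voltage V_A - V_B (nothing connected across the terminals).
Nodal analysis, taking node 2 as the 0 V reference.
Source V1 fixes V_0 = 10 V.
KCL at each unknown node (sum of currents leaving = 0; resistances in Ω):
  Node 1: (V_1 - 10)/62 + (V_1 - 0)/91000 + (V_1 - V_3)/160 = 0
  Node 3: (V_3 - 10)/36 + (V_3 - 0)/36 + (V_3 - V_1)/160 = 0
Collecting terms (coefficients in siemens):
  0.02239·V_1 - 0.00625·V_3 = 0.1613
  0.06181·V_3 - 0.00625·V_1 = 0.2778
Determinant D = (0.02239)(0.06181) - (-0.00625)(-0.00625) = 0.001345
V_1 = [(0.1613)(0.06181) - (-0.00625)(0.2778)]/D = 8.704 V
V_3 = [(0.02239)(0.2778) - (0.1613)(-0.00625)]/D = 5.375 V
V_th = V_1 - V_3 = 8.704 - 5.375 = 3.329 V
Step 2 — R_th: zero the source — replace V1 by a short circuit (node 2 merges into node 0) — and find the resistance seen between A (node 1) and B (node 3).
Reduce the network between node 1 (A) and node 3 (B) by series/parallel combination:
  Rp1 = R1 ‖ R2 (parallel, both between nodes 0 and 1) = 1/(1/62 + 1/91000) = 61.96 Ω
  Rp2 = R3 ‖ R4 (parallel, both between nodes 0 and 3) = 1/(1/36 + 1/36) = 18 Ω
  Rs1 = Rp1 + Rp2 (series, joined only at node 0) = 61.96 + 18 = 79.96 Ω
  Rp3 = R5 ‖ Rs1 (parallel, both between nodes 1 and 3) = 1/(1/160 + 1/79.96) = 53.31 Ω
R_th = 53.31 Ω

Final answer: V_th = 3.329 V, R_th = 53.31 Ω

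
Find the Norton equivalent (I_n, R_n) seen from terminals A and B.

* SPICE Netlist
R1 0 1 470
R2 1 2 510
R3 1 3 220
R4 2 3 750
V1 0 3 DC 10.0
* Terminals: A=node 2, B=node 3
Find the Thévenin equivalent first; then I_n = V_th/R_th and R_n = R_th.
Step 1 — V_th is the open-circuit voltage V_A - V_B (nothing connected across the terminals).
Nodal analysis, taking node 3 as the 0 V reference.
Source V1 fixes V_0 = 10 V.
KCL at each unknown node (sum of currents leaving = 0; resistances in Ω):
  Node 1: (V_1 - 10)/470 + (V_1 - V_2)/510 + (V_1 - 0)/220 = 0
  Node 2: (V_2 - V_1)/510 + (V_2 - 0)/750 = 0
Collecting terms (coefficients in siemens):
  0.008634·V_1 - 0.001961·V_2 = 0.02128
  0.003294·V_2 - 0.001961·V_1 = 0
Determinant D = (0.008634)(0.003294) - (-0.001961)(-0.001961) = 0.0000246
V_1 = [(0.02128)(0.003294) - (-0.001961)(0)]/D = 2.85 V
V_2 = [(0.008634)(0) - (0.02128)(-0.001961)]/D = 1.696 V
V_th = V_2 - V_3 = 1.696 - 0 = 1.696 V
Step 2 — R_th: zero the source — replace V1 by a short circuit (node 3 merges into node 0) — and find the resistance seen between A (node 2) and B (node 0).
Reduce the network between node 2 (A) and node 0 (B) by series/parallel combination:
  Rp1 = R1 ‖ R3 (parallel, both between nodes 0 and 1) = 1/(1/470 + 1/220) = 149.9 Ω
  Rs1 = R2 + Rp1 (series, joined only at node 1) = 510 + 149.9 = 659.9 Ω
  Rp2 = R4 ‖ Rs1 (parallel, both between nodes 0 and 2) = 1/(1/750 + 1/659.9) = 351 Ω
R_th = 351 Ω
I_n = V_th/R_th = 1.696/351 = 0.004832 A, and R_n = R_th = 351 Ω

Final answer: I_n = 0.004832 A, R_n = 351 Ω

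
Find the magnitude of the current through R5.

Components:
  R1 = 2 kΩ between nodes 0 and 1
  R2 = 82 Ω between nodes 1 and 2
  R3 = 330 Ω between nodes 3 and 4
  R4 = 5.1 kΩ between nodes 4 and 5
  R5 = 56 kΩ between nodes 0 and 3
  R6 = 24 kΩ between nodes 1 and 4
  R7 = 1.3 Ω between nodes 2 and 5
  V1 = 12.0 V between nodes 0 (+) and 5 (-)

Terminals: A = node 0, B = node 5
Nodal analysis, taking node 5 as the 0 V reference.
Source V1 fixes V_0 = 12 V.
KCL at each unknown node (sum of currents leaving = 0; resistances in Ω):
  Node 1: (V_1 - 12)/2000 + (V_1 - V_2)/82 + (V_1 - V_4)/24000 = 0
  Node 2: (V_2 - V_1)/82 + (V_2 - 0)/1.3 = 0
  Node 3: (V_3 - V_4)/330 + (V_3 - 12)/56000 = 0
  Node 4: (V_4 - V_3)/330 + (V_4 - 0)/5100 + (V_4 - V_1)/24000 = 0
Collecting terms (coefficients in siemens):
  0.01274·V_1 - 0.0122·V_2 - 0.00004167·V_4 = 0.006
  0.7814·V_2 - 0.0122·V_1 = 0
  0.003048·V_3 - 0.00303·V_4 = 0.0002143
  0.003268·V_4 - 0.00004167·V_1 - 0.00303·V_3 = 0
Solving these 4 simultaneous equations (Gaussian elimination) gives:
  V_1 = 0.4813 V, V_2 = 0.007511 V, V_3 = 0.9772 V, V_4 = 0.9123 V
I_R5 = (V_0 - V_3)/R5 = (12 - 0.9772)/56000 = 0.0001968 A
|I_R5| = 0.0001968 A

Final answer: |I_R5| = 0.0001968 A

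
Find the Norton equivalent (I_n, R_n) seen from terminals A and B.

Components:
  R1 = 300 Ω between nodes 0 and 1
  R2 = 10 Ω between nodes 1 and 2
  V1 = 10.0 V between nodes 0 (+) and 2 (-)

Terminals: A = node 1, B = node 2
Find the Thévenin equivalent first; then I_n = V_th/R_th and R_n = R_th.
Step 1 — V_th is the open-circuit voltage V_A - V_B (nothing connected across the terminals).
Nodal analysis, taking node 2 as the 0 V reference.
Source V1 fixes V_0 = 10 V.
KCL at each unknown node (sum of currents leaving = 0; resistances in Ω):
  Node 1: (V_1 - 10)/300 + (V_1 - 0)/10 = 0
Collecting terms: 0.1033 × V_1 = 0.03333  =>  V_1 = 0.3226 V
V_th = V_1 - V_2 = 0.3226 - 0 = 0.3226 V
Step 2 — R_th: zero the source — replace V1 by a short circuit (node 2 merges into node 0) — and find the resistance seen between A (node 1) and B (node 0).
Reduce the network between node 1 (A) and node 0 (B) by series/parallel combination:
  Rp1 = R1 ‖ R2 (parallel, both between nodes 0 and 1) = 1/(1/300 + 1/10) = 9.677 Ω
R_th = 9.677 Ω
I_n = V_th/R_th = 0.3226/9.677 = 0.03333 A, and R_n = R_th = 9.677 Ω

Final answer: I_n = 0.03333 A, R_n = 9.677 Ω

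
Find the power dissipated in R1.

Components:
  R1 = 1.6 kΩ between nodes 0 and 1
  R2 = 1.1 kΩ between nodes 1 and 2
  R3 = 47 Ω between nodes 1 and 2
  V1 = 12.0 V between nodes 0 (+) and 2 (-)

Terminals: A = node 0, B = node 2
Nodal analysis, taking node 2 as the 0 V reference.
Source V1 fixes V_0 = 12 V.
KCL at each unknown node (sum of currents leaving = 0; resistances in Ω):
  Node 1: (V_1 - 12)/1600 + (V_1 - 0)/1100 + (V_1 - 0)/47 = 0
Collecting terms: 0.02281 × V_1 = 0.0075  =>  V_1 = 0.3288 V
I_R1 = (V_0 - V_1)/R1 = (12 - 0.3288)/1600 = 0.007295 A
P_R1 = I_R1² × R1 = (0.007295)² × 1600 = 0.08514 W

Final answer: 0.08514 W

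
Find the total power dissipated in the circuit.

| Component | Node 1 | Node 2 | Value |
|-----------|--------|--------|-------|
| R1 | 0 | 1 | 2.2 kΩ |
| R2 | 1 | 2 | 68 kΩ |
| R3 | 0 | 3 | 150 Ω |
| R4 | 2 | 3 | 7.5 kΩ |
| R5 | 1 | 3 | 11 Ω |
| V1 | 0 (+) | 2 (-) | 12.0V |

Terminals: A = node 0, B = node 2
Nodal analysis, taking node 2 as the 0 V reference.
Source V1 fixes V_0 = 12 V.
KCL at each unknown node (sum of currents leaving = 0; resistances in Ω):
  Node 1: (V_1 - 12)/2200 + (V_1 - 0)/68000 + (V_1 - V_3)/11 = 0
  Node 3: (V_3 - 12)/150 + (V_3 - 0)/7500 + (V_3 - V_1)/11 = 0
Collecting terms (coefficients in siemens):
  0.09138·V_1 - 0.09091·V_3 = 0.005455
  0.09771·V_3 - 0.09091·V_1 = 0.08
Determinant D = (0.09138)(0.09771) - (-0.09091)(-0.09091) = 0.000664
V_1 = [(0.005455)(0.09771) - (-0.09091)(0.08)]/D = 11.75 V
V_3 = [(0.09138)(0.08) - (0.005455)(-0.09091)]/D = 11.76 V
Power in each resistor, P = (ΔV)²/R:
  P_R1 = (12 - 11.75)²/2200 = 0.00002729 W
  P_R2 = (11.75 - 0)²/68000 = 0.002032 W
  P_R3 = (12 - 11.76)²/150 = 0.000398 W
  P_R4 = (0 - 11.76)²/7500 = 0.01843 W
  P_R5 = (11.75 - 11.76)²/11 = 0.0000000416 W
P_total = P_R1 + P_R2 + P_R3 + P_R4 + P_R5 = 0.02088 W

Final answer: 0.02088 W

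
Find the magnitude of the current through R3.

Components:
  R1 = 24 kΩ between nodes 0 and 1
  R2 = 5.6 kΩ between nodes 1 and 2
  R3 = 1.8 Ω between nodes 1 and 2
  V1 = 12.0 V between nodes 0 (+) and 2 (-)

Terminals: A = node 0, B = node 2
Nodal analysis, taking node 2 as the 0 V reference.
Source V1 fixes V_0 = 12 V.
KCL at each unknown node (sum of currents leaving = 0; resistances in Ω):
  Node 1: (V_1 - 12)/24000 + (V_1 - 0)/5600 + (V_1 - 0)/1.8 = 0
Collecting terms: 0.5558 × V_1 = 0.0005  =>  V_1 = 0.0008996 V
I_R3 = (V_1 - V_2)/R3 = (0.0008996 - 0)/1.8 = 0.0004998 A
|I_R3| = 0.0004998 A

Final answer: |I_R3| = 0.0004998 A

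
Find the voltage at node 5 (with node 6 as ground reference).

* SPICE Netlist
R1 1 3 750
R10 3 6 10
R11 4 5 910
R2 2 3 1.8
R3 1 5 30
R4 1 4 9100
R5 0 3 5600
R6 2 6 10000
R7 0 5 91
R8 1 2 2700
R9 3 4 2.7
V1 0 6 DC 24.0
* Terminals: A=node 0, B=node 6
Nodal analysis, taking node 6 as the 0 V reference.
Source V1 fixes V_0 = 24 V.
KCL at each unknown node (sum of currents leaving = 0; resistances in Ω):
  Node 1: (V_1 - V_3)/750 + (V_1 - V_5)/30 + (V_1 - V_4)/9100 + (V_1 - V_2)/2700 = 0
  Node 2: (V_2 - V_3)/1.8 + (V_2 - 0)/10000 + (V_2 - V_1)/2700 = 0
  Node 3: (V_3 - V_1)/750 + (V_3 - V_2)/1.8 + (V_3 - 24)/5600 + (V_3 - V_4)/2.7 + (V_3 - 0)/10 = 0
  Node 4: (V_4 - V_1)/9100 + (V_4 - V_3)/2.7 + (V_4 - V_5)/910 = 0
  Node 5: (V_5 - V_1)/30 + (V_5 - 24)/91 + (V_5 - V_4)/910 = 0
Collecting terms (coefficients in siemens):
  0.03515·V_1 - 0.0003704·V_2 - 0.001333·V_3 - 0.0001099·V_4 - 0.03333·V_5 = 0
  0.556·V_2 - 0.0003704·V_1 - 0.5556·V_3 = 0
  1.027·V_3 - 0.001333·V_1 - 0.5556·V_2 - 0.3704·V_4 = 0.004286
  0.3716·V_4 - 0.0001099·V_1 - 0.3704·V_3 - 0.001099·V_5 = 0
  0.04542·V_5 - 0.03333·V_1 - 0.001099·V_4 = 0.2637
Solving these 5 simultaneous equations (Gaussian elimination) gives:
  V_1 = 18.26 V, V_2 = 0.5781 V, V_3 = 0.5664 V, V_4 = 0.6268 V
  V_5 = 19.22 V
The requested potential is V_5 = 19.22 V.

Final answer: V_5 = 19.22 V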